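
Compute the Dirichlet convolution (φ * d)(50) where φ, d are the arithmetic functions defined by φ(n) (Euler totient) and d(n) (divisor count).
(φ * d)(50) = 93

Divisors of 50: [1, 2, 5, 10, 25, 50]. For each d | 50:
  d = 1: φ(1) · d(50/1) = 1 · 6 = 6
  d = 2: φ(2) · d(50/2) = 1 · 3 = 3
  d = 5: φ(5) · d(50/5) = 4 · 4 = 16
  d = 10: φ(10) · d(50/10) = 4 · 2 = 8
  d = 25: φ(25) · d(50/25) = 20 · 2 = 40
  d = 50: φ(50) · d(50/50) = 20 · 1 = 20
Summing: (φ * d)(50) = 6 + 3 + 16 + 8 + 40 + 20 = 93.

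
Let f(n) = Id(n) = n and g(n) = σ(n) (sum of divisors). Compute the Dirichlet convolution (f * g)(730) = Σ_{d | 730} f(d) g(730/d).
(Id * σ)(730) = 8085

Divisors of 730: [1, 2, 5, 10, 73, 146, 365, 730]. For each d | 730:
  d = 1: Id(1) · σ(730/1) = 1 · 1332 = 1332
  d = 2: Id(2) · σ(730/2) = 2 · 444 = 888
  d = 5: Id(5) · σ(730/5) = 5 · 222 = 1110
  d = 10: Id(10) · σ(730/10) = 10 · 74 = 740
  d = 73: Id(73) · σ(730/73) = 73 · 18 = 1314
  d = 146: Id(146) · σ(730/146) = 146 · 6 = 876
  d = 365: Id(365) · σ(730/365) = 365 · 3 = 1095
  d = 730: Id(730) · σ(730/730) = 730 · 1 = 730
Summing: (Id * σ)(730) = 1332 + 888 + 1110 + 740 + 1314 + 876 + 1095 + 730 = 8085.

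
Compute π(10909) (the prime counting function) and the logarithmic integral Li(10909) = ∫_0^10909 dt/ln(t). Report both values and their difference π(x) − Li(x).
π(10909) = 1327;  Li(10909) ≈ 1344.36;  π(x) − Li(x) ≈ -17.36.

Direct count of primes ≤ 10909 gives π(10909) = 1327. Numerical evaluation of the logarithmic integral gives Li(10909) ≈ 1344.36. The difference π(x) − Li(x) ≈ -17.36 is typically negative for small/moderate x (Li(x) overestimates), though Littlewood's theorem shows this sign changes infinitely often.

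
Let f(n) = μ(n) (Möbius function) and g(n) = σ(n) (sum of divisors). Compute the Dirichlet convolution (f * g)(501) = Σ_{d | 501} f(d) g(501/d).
(μ * σ)(501) = 501

Divisors of 501: [1, 3, 167, 501]. For each d | 501:
  d = 1: μ(1) · σ(501/1) = 1 · 672 = 672
  d = 3: μ(3) · σ(501/3) = -1 · 168 = -168
  d = 167: μ(167) · σ(501/167) = -1 · 4 = -4
  d = 501: μ(501) · σ(501/501) = 1 · 1 = 1
Summing: (μ * σ)(501) = 672 + -168 + -4 + 1 = 501.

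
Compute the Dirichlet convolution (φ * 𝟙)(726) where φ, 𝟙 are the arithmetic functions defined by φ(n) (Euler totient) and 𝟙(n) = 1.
(φ * 𝟙)(726) = 726

Divisors of 726: [1, 2, 3, 6, 11, 22, 33, 66, 121, 242, 363, 726]. For each d | 726:
  d = 1: φ(1) · 𝟙(726/1) = 1 · 1 = 1
  d = 2: φ(2) · 𝟙(726/2) = 1 · 1 = 1
  d = 3: φ(3) · 𝟙(726/3) = 2 · 1 = 2
  d = 6: φ(6) · 𝟙(726/6) = 2 · 1 = 2
  d = 11: φ(11) · 𝟙(726/11) = 10 · 1 = 10
  d = 22: φ(22) · 𝟙(726/22) = 10 · 1 = 10
  d = 33: φ(33) · 𝟙(726/33) = 20 · 1 = 20
  d = 66: φ(66) · 𝟙(726/66) = 20 · 1 = 20
  d = 121: φ(121) · 𝟙(726/121) = 110 · 1 = 110
  d = 242: φ(242) · 𝟙(726/242) = 110 · 1 = 110
  d = 363: φ(363) · 𝟙(726/363) = 220 · 1 = 220
  d = 726: φ(726) · 𝟙(726/726) = 220 · 1 = 220
Summing: (φ * 𝟙)(726) = 1 + 1 + 2 + 2 + 10 + 10 + 20 + 20 + 110 + 110 + 220 + 220 = 726.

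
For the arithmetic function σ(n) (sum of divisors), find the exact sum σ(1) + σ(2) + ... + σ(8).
Σ_{n ≤ 8} σ(n) = 56

Compute σ(n) for each 1 ≤ n ≤ 8: σ(1) = 1, σ(2) = 3, σ(3) = 4, σ(4) = 7, σ(5) = 6, σ(6) = 12, σ(7) = 8, σ(8) = 15. Summing all 8 values: 56. (Average order: Σ_{n ≤ x} σ(n) ~ (π²/12) x². For x = 8, (π²/12)·8² ≈ 52.64.)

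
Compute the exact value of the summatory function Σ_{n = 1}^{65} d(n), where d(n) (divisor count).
Σ_{n ≤ 65} d(n) = 284

Compute d(n) for each 1 ≤ n ≤ 65: d(1) = 1, d(2) = 2, d(3) = 2, d(4) = 3, d(5) = 2, d(6) = 4, d(7) = 2, d(8) = 4, d(9) = 3, d(10) = 4, d(11) = 2, d(12) = 6, d(13) = 2, d(14) = 4, d(15) = 4, d(16) = 5, d(17) = 2, d(18) = 6, d(19) = 2, d(20) = 6, d(21) = 4, d(22) = 4, d(23) = 2, d(24) = 8, d(25) = 3, d(26) = 4, d(27) = 4, d(28) = 6, d(29) = 2, d(30) = 8, d(31) = 2, d(32) = 6, d(33) = 4, d(34) = 4, d(35) = 4, d(36) = 9, d(37) = 2, d(38) = 4, d(39) = 4, d(40) = 8, d(41) = 2, d(42) = 8, d(43) = 2, d(44) = 6, d(45) = 6, d(46) = 4, d(47) = 2, d(48) = 10, d(49) = 3, d(50) = 6, d(51) = 4, d(52) = 6, d(53) = 2, d(54) = 8, d(55) = 4, d(56) = 8, d(57) = 4, d(58) = 4, d(59) = 2, d(60) = 12, d(61) = 2, d(62) = 4, d(63) = 6, d(64) = 7, d(65) = 4. Summing all 65 values: 284. (Dirichlet's divisor formula: Σ_{n ≤ x} d(n) = x ln(x) + (2γ − 1) x + O(√x). For x = 65, the asymptotic estimate is ≈ 281.37.)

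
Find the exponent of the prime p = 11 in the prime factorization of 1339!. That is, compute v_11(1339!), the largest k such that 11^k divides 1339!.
v_11(1339!) = 133

Legendre's formula: v_p(n!) = Σ_{k ≥ 1} ⌊n / p^k⌋. For p = 11, n = 1339, the terms are:
  ⌊1339/11^1⌋ = ⌊1339/11⌋ = 121
  ⌊1339/11^2⌋ = ⌊1339/121⌋ = 11
  ⌊1339/11^3⌋ = ⌊1339/1331⌋ = 1
(the next term ⌊1339/11^4⌋ = 0, terminating the sum). Summing: v_11(1339!) = 121 + 11 + 1 = 133.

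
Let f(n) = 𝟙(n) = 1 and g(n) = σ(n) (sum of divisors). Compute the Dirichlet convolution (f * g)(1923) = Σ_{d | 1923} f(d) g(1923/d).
(𝟙 * σ)(1923) = 3215

Divisors of 1923: [1, 3, 641, 1923]. For each d | 1923:
  d = 1: 𝟙(1) · σ(1923/1) = 1 · 2568 = 2568
  d = 3: 𝟙(3) · σ(1923/3) = 1 · 642 = 642
  d = 641: 𝟙(641) · σ(1923/641) = 1 · 4 = 4
  d = 1923: 𝟙(1923) · σ(1923/1923) = 1 · 1 = 1
Summing: (𝟙 * σ)(1923) = 2568 + 642 + 4 + 1 = 3215.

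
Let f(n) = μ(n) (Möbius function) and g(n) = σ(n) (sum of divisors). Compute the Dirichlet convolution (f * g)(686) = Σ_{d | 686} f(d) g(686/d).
(μ * σ)(686) = 686

Divisors of 686: [1, 2, 7, 14, 49, 98, 343, 686]. For each d | 686:
  d = 1: μ(1) · σ(686/1) = 1 · 1200 = 1200
  d = 2: μ(2) · σ(686/2) = -1 · 400 = -400
  d = 7: μ(7) · σ(686/7) = -1 · 171 = -171
  d = 14: μ(14) · σ(686/14) = 1 · 57 = 57
  d = 49: μ(49) · σ(686/49) = 0 · 24 = 0
  d = 98: μ(98) · σ(686/98) = 0 · 8 = 0
  d = 343: μ(343) · σ(686/343) = 0 · 3 = 0
  d = 686: μ(686) · σ(686/686) = 0 · 1 = 0
Summing: (μ * σ)(686) = 1200 + -400 + -171 + 57 + 0 + 0 + 0 + 0 = 686.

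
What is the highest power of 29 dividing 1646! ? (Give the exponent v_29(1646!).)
v_29(1646!) = 57

Legendre's formula: v_p(n!) = Σ_{k ≥ 1} ⌊n / p^k⌋. For p = 29, n = 1646, the terms are:
  ⌊1646/29^1⌋ = ⌊1646/29⌋ = 56
  ⌊1646/29^2⌋ = ⌊1646/841⌋ = 1
(the next term ⌊1646/29^3⌋ = 0, terminating the sum). Summing: v_29(1646!) = 56 + 1 = 57.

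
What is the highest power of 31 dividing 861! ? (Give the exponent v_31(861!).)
v_31(861!) = 27

Legendre's formula: v_p(n!) = Σ_{k ≥ 1} ⌊n / p^k⌋. For p = 31, n = 861, the terms are:
  ⌊861/31^1⌋ = ⌊861/31⌋ = 27
(the next term ⌊861/31^2⌋ = 0, terminating the sum). Summing: v_31(861!) = 27 = 27.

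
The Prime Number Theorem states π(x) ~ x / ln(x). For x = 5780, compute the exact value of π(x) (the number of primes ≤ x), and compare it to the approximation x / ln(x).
π(5780) = 758;  x/ln(x) ≈ 667.27;  relative error ≈ 11.97%.

Directly count primes up to 5780: π(5780) = 758. The PNT approximation gives 5780/ln(5780) ≈ 5780/8.66216 ≈ 667.27. Relative error (π(x) − x/ln(x)) / π(x) ≈ 11.97%; the approximation is known to undercount slightly (Li(x) is a better estimate).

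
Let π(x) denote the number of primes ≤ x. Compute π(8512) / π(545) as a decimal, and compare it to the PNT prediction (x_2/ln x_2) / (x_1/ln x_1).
π(8512)/π(545) = 1060/100 ≈ 10.6000;  PNT prediction ≈ 10.8747.

π(545) = 100 and π(8512) = 1060, so π(8512)/π(545) ≈ 10.6000. The PNT-predicted ratio is (8512/ln(8512)) / (545/ln(545)) ≈ 10.8747. The two agree to within a few percent, as expected.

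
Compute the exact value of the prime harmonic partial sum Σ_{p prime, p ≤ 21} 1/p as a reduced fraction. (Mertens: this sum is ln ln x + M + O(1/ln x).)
Σ 1/p = 14117683/9699690

π(21) = 8, so the primes ≤ 21 are [2, 3, 5, 7, 11, 13, 17, 19]. Summing 1/p over these primes: 14117683/9699690 ≈ 1.4555. Mertens estimate ln ln(21) + 0.2615 ≈ 1.3748.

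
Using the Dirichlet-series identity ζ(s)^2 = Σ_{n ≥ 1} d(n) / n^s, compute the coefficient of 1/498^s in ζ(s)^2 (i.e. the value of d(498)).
d(498) = 8

ζ(s)^2 = (Σ 1/m^s)(Σ 1/k^s). The coefficient of 1/n^s in the product is the number of ordered pairs (m, k) with mk = n, which equals d(n). For n = 498, divisors are [1, 2, 3, 6, 83, 166, 249, 498], so d(498) = 8.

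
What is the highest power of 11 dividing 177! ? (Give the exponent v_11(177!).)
v_11(177!) = 17

Legendre's formula: v_p(n!) = Σ_{k ≥ 1} ⌊n / p^k⌋. For p = 11, n = 177, the terms are:
  ⌊177/11^1⌋ = ⌊177/11⌋ = 16
  ⌊177/11^2⌋ = ⌊177/121⌋ = 1
(the next term ⌊177/11^3⌋ = 0, terminating the sum). Summing: v_11(177!) = 16 + 1 = 17.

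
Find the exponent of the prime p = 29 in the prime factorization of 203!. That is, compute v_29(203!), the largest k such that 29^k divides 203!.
v_29(203!) = 7

Legendre's formula: v_p(n!) = Σ_{k ≥ 1} ⌊n / p^k⌋. For p = 29, n = 203, the terms are:
  ⌊203/29^1⌋ = ⌊203/29⌋ = 7
(the next term ⌊203/29^2⌋ = 0, terminating the sum). Summing: v_29(203!) = 7 = 7.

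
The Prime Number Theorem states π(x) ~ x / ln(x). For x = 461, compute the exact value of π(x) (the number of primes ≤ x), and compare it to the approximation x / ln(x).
π(461) = 89;  x/ln(x) ≈ 75.16;  relative error ≈ 15.55%.

Directly count primes up to 461: π(461) = 89. The PNT approximation gives 461/ln(461) ≈ 461/6.13340 ≈ 75.16. Relative error (π(x) − x/ln(x)) / π(x) ≈ 15.55%; the approximation is known to undercount slightly (Li(x) is a better estimate).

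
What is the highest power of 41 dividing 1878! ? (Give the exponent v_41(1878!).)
v_41(1878!) = 46

Legendre's formula: v_p(n!) = Σ_{k ≥ 1} ⌊n / p^k⌋. For p = 41, n = 1878, the terms are:
  ⌊1878/41^1⌋ = ⌊1878/41⌋ = 45
  ⌊1878/41^2⌋ = ⌊1878/1681⌋ = 1
(the next term ⌊1878/41^3⌋ = 0, terminating the sum). Summing: v_41(1878!) = 45 + 1 = 46.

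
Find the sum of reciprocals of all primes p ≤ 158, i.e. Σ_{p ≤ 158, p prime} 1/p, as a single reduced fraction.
Σ 1/p = 67195167335560670940823020383181530154843058347995389615845419/35375166993717494840635767087951744212057570647889977422429870

π(158) = 37, so the primes ≤ 158 are [2, 3, 5, 7, 11, 13, 17, 19, 23, 29, 31, 37, 41, 43, 47, 53, 59, 61, 67, 71, 73, 79, 83, 89, 97, 101, 103, 107, 109, 113, 127, 131, 137, 139, 149, 151, 157]. Summing 1/p over these primes: 67195167335560670940823020383181530154843058347995389615845419/35375166993717494840635767087951744212057570647889977422429870 ≈ 1.8995. Mertens estimate ln ln(158) + 0.2615 ≈ 1.8834.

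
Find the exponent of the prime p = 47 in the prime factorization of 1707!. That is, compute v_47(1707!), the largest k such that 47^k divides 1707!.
v_47(1707!) = 36

Legendre's formula: v_p(n!) = Σ_{k ≥ 1} ⌊n / p^k⌋. For p = 47, n = 1707, the terms are:
  ⌊1707/47^1⌋ = ⌊1707/47⌋ = 36
(the next term ⌊1707/47^2⌋ = 0, terminating the sum). Summing: v_47(1707!) = 36 = 36.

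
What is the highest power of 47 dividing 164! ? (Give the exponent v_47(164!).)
v_47(164!) = 3

Legendre's formula: v_p(n!) = Σ_{k ≥ 1} ⌊n / p^k⌋. For p = 47, n = 164, the terms are:
  ⌊164/47^1⌋ = ⌊164/47⌋ = 3
(the next term ⌊164/47^2⌋ = 0, terminating the sum). Summing: v_47(164!) = 3 = 3.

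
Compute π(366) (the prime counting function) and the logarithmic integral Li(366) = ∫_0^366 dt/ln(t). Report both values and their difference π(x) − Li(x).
π(366) = 72;  Li(366) ≈ 79.70;  π(x) − Li(x) ≈ -7.70.

Direct count of primes ≤ 366 gives π(366) = 72. Numerical evaluation of the logarithmic integral gives Li(366) ≈ 79.70. The difference π(x) − Li(x) ≈ -7.70 is typically negative for small/moderate x (Li(x) overestimates), though Littlewood's theorem shows this sign changes infinitely often.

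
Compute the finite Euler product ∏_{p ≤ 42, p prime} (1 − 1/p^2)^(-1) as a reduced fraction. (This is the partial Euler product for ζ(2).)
∏ = 10043314222393291843289/6135418369257504768000

The primes p ≤ 42 are [2, 3, 5, 7, 11, 13, 17, 19, 23, 29, 31, 37, 41]. For each prime, (1 − 1/p^2)^(-1) = p^2 / (p^2 − 1). The product is (1 − 1/2^2)^(-1), (1 − 1/3^2)^(-1), (1 − 1/5^2)^(-1), (1 − 1/7^2)^(-1), (1 − 1/11^2)^(-1), (1 − 1/13^2)^(-1), (1 − 1/17^2)^(-1), (1 − 1/19^2)^(-1), (1 − 1/23^2)^(-1), (1 − 1/29^2)^(-1), (1 − 1/31^2)^(-1), (1 − 1/37^2)^(-1), (1 − 1/41^2)^(-1) = ∏ p^2 / (p^2 − 1) = 10043314222393291843289/6135418369257504768000.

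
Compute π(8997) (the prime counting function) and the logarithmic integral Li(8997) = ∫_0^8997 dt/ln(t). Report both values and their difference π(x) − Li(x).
π(8997) = 1116;  Li(8997) ≈ 1136.62;  π(x) − Li(x) ≈ -20.62.

Direct count of primes ≤ 8997 gives π(8997) = 1116. Numerical evaluation of the logarithmic integral gives Li(8997) ≈ 1136.62. The difference π(x) − Li(x) ≈ -20.62 is typically negative for small/moderate x (Li(x) overestimates), though Littlewood's theorem shows this sign changes infinitely often.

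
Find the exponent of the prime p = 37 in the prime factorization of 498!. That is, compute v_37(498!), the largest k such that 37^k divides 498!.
v_37(498!) = 13

Legendre's formula: v_p(n!) = Σ_{k ≥ 1} ⌊n / p^k⌋. For p = 37, n = 498, the terms are:
  ⌊498/37^1⌋ = ⌊498/37⌋ = 13
(the next term ⌊498/37^2⌋ = 0, terminating the sum). Summing: v_37(498!) = 13 = 13.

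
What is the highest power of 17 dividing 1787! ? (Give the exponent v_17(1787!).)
v_17(1787!) = 111

Legendre's formula: v_p(n!) = Σ_{k ≥ 1} ⌊n / p^k⌋. For p = 17, n = 1787, the terms are:
  ⌊1787/17^1⌋ = ⌊1787/17⌋ = 105
  ⌊1787/17^2⌋ = ⌊1787/289⌋ = 6
(the next term ⌊1787/17^3⌋ = 0, terminating the sum). Summing: v_17(1787!) = 105 + 6 = 111.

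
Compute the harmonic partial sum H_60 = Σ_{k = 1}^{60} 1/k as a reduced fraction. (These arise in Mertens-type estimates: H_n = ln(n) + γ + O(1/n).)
H_60 = 15117092380124150817026911/3230237388259077233637600

Direct summation: H_60 = 1 + 1/2 + ... + 1/60. The least common denominator is lcm(1, ..., 60) = 9690712164777231700912800; over this denominator the numerator is 9690712164777231700912800 + 4845356082388615850456400 + 3230237388259077233637600 + 2422678041194307925228200 + 1938142432955446340182560 + 1615118694129538616818800 + 1384387452111033100130400 + 1211339020597153962614100 + 1076745796086359077879200 + 969071216477723170091280 + 880973833161566518264800 + 807559347064769308409400 + 745439397290556284685600 + 692193726055516550065200 + 646047477651815446727520 + 605669510298576981307050 + 570041892045719511818400 + 538372898043179538939600 + 510037482356696405311200 + 484535608238861585045640 + 461462484037011033376800 + 440486916580783259132400 + 421335311512053552213600 + 403779673532384654204700 + 387628486591089268036512 + 372719698645278142342800 + 358915265362119692626400 + 346096863027758275032600 + 334162488440594196583200 + 323023738825907723363760 + 312603618218620377448800 + 302834755149288490653525 + 293657944387188839421600 + 285020946022859755909200 + 276877490422206620026080 + 269186449021589769469800 + 261911139588573829754400 + 255018741178348202655600 + 248479799096852094895200 + 242267804119430792522820 + 236358833287249553680800 + 230731242018505516688400 + 225365399180865853509600 + 220243458290391629566200 + 215349159217271815575840 + 210667655756026776106800 + 206185365208026206402400 + 201889836766192327102350 + 197769636015861871447200 + 193814243295544634018256 + 190013964015239837272800 + 186359849322639071171400 + 182843625750513805677600 + 179457632681059846313200 + 176194766632313303652960 + 173048431513879137516300 + 170012494118898801770400 + 167081244220297098291600 + 164249358725037825439200 + 161511869412953861681880 = 45351277140372452451080733, so H_60 = 45351277140372452451080733/9690712164777231700912800; reducing by gcd(45351277140372452451080733, 9690712164777231700912800) = 3 gives 15117092380124150817026911/3230237388259077233637600 ≈ 4.67987. (The PNT-adjacent estimate ln(60) + γ ≈ 4.67156 matches within O(1/n).)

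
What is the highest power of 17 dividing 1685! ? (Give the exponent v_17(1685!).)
v_17(1685!) = 104

Legendre's formula: v_p(n!) = Σ_{k ≥ 1} ⌊n / p^k⌋. For p = 17, n = 1685, the terms are:
  ⌊1685/17^1⌋ = ⌊1685/17⌋ = 99
  ⌊1685/17^2⌋ = ⌊1685/289⌋ = 5
(the next term ⌊1685/17^3⌋ = 0, terminating the sum). Summing: v_17(1685!) = 99 + 5 = 104.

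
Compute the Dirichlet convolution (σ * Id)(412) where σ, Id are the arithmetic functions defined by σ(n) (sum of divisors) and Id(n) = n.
(σ * Id)(412) = 3519

Divisors of 412: [1, 2, 4, 103, 206, 412]. For each d | 412:
  d = 1: σ(1) · Id(412/1) = 1 · 412 = 412
  d = 2: σ(2) · Id(412/2) = 3 · 206 = 618
  d = 4: σ(4) · Id(412/4) = 7 · 103 = 721
  d = 103: σ(103) · Id(412/103) = 104 · 4 = 416
  d = 206: σ(206) · Id(412/206) = 312 · 2 = 624
  d = 412: σ(412) · Id(412/412) = 728 · 1 = 728
Summing: (σ * Id)(412) = 412 + 618 + 721 + 416 + 624 + 728 = 3519.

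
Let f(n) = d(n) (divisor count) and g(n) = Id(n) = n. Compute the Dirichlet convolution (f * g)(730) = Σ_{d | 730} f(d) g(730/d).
(d * Id)(730) = 2100

Divisors of 730: [1, 2, 5, 10, 73, 146, 365, 730]. For each d | 730:
  d = 1: d(1) · Id(730/1) = 1 · 730 = 730
  d = 2: d(2) · Id(730/2) = 2 · 365 = 730
  d = 5: d(5) · Id(730/5) = 2 · 146 = 292
  d = 10: d(10) · Id(730/10) = 4 · 73 = 292
  d = 73: d(73) · Id(730/73) = 2 · 10 = 20
  d = 146: d(146) · Id(730/146) = 4 · 5 = 20
  d = 365: d(365) · Id(730/365) = 4 · 2 = 8
  d = 730: d(730) · Id(730/730) = 8 · 1 = 8
Summing: (d * Id)(730) = 730 + 730 + 292 + 292 + 20 + 20 + 8 + 8 = 2100.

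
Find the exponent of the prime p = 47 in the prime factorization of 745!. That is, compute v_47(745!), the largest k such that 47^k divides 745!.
v_47(745!) = 15

Legendre's formula: v_p(n!) = Σ_{k ≥ 1} ⌊n / p^k⌋. For p = 47, n = 745, the terms are:
  ⌊745/47^1⌋ = ⌊745/47⌋ = 15
(the next term ⌊745/47^2⌋ = 0, terminating the sum). Summing: v_47(745!) = 15 = 15.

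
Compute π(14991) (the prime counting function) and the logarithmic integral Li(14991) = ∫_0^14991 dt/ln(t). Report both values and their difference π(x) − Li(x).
π(14991) = 1754;  Li(14991) ≈ 1775.69;  π(x) − Li(x) ≈ -21.69.

Direct count of primes ≤ 14991 gives π(14991) = 1754. Numerical evaluation of the logarithmic integral gives Li(14991) ≈ 1775.69. The difference π(x) − Li(x) ≈ -21.69 is typically negative for small/moderate x (Li(x) overestimates), though Littlewood's theorem shows this sign changes infinitely often.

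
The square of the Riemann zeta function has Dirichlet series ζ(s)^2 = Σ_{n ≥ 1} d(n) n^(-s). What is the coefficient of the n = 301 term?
d(301) = 4

ζ(s)^2 = (Σ 1/m^s)(Σ 1/k^s). The coefficient of 1/n^s in the product is the number of ordered pairs (m, k) with mk = n, which equals d(n). For n = 301, divisors are [1, 7, 43, 301], so d(301) = 4.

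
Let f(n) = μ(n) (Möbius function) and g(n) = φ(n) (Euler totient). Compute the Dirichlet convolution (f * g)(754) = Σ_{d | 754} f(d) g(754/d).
(μ * φ)(754) = 0

Divisors of 754: [1, 2, 13, 26, 29, 58, 377, 754]. For each d | 754:
  d = 1: μ(1) · φ(754/1) = 1 · 336 = 336
  d = 2: μ(2) · φ(754/2) = -1 · 336 = -336
  d = 13: μ(13) · φ(754/13) = -1 · 28 = -28
  d = 26: μ(26) · φ(754/26) = 1 · 28 = 28
  d = 29: μ(29) · φ(754/29) = -1 · 12 = -12
  d = 58: μ(58) · φ(754/58) = 1 · 12 = 12
  d = 377: μ(377) · φ(754/377) = 1 · 1 = 1
  d = 754: μ(754) · φ(754/754) = -1 · 1 = -1
Summing: (μ * φ)(754) = 336 + -336 + -28 + 28 + -12 + 12 + 1 + -1 = 0.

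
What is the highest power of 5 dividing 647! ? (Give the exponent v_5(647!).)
v_5(647!) = 160

Legendre's formula: v_p(n!) = Σ_{k ≥ 1} ⌊n / p^k⌋. For p = 5, n = 647, the terms are:
  ⌊647/5^1⌋ = ⌊647/5⌋ = 129
  ⌊647/5^2⌋ = ⌊647/25⌋ = 25
  ⌊647/5^3⌋ = ⌊647/125⌋ = 5
  ⌊647/5^4⌋ = ⌊647/625⌋ = 1
(the next term ⌊647/5^5⌋ = 0, terminating the sum). Summing: v_5(647!) = 129 + 25 + 5 + 1 = 160.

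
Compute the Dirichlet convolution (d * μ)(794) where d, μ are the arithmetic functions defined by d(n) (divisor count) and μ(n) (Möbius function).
(d * μ)(794) = 1

Divisors of 794: [1, 2, 397, 794]. For each d | 794:
  d = 1: d(1) · μ(794/1) = 1 · 1 = 1
  d = 2: d(2) · μ(794/2) = 2 · -1 = -2
  d = 397: d(397) · μ(794/397) = 2 · -1 = -2
  d = 794: d(794) · μ(794/794) = 4 · 1 = 4
Summing: (d * μ)(794) = 1 + -2 + -2 + 4 = 1.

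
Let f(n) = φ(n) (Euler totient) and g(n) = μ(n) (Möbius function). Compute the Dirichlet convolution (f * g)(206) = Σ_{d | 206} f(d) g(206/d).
(φ * μ)(206) = 0

Divisors of 206: [1, 2, 103, 206]. For each d | 206:
  d = 1: φ(1) · μ(206/1) = 1 · 1 = 1
  d = 2: φ(2) · μ(206/2) = 1 · -1 = -1
  d = 103: φ(103) · μ(206/103) = 102 · -1 = -102
  d = 206: φ(206) · μ(206/206) = 102 · 1 = 102
Summing: (φ * μ)(206) = 1 + -1 + -102 + 102 = 0.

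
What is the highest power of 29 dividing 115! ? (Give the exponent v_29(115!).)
v_29(115!) = 3

Legendre's formula: v_p(n!) = Σ_{k ≥ 1} ⌊n / p^k⌋. For p = 29, n = 115, the terms are:
  ⌊115/29^1⌋ = ⌊115/29⌋ = 3
(the next term ⌊115/29^2⌋ = 0, terminating the sum). Summing: v_29(115!) = 3 = 3.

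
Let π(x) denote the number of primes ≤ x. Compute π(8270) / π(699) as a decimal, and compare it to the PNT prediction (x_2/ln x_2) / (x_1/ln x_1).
π(8270)/π(699) = 1037/125 ≈ 8.2960;  PNT prediction ≈ 8.5906.

π(699) = 125 and π(8270) = 1037, so π(8270)/π(699) ≈ 8.2960. The PNT-predicted ratio is (8270/ln(8270)) / (699/ln(699)) ≈ 8.5906. The two agree to within a few percent, as expected.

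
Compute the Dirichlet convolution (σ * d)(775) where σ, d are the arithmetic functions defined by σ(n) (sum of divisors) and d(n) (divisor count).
(σ * d)(775) = 1564

Divisors of 775: [1, 5, 25, 31, 155, 775]. For each d | 775:
  d = 1: σ(1) · d(775/1) = 1 · 6 = 6
  d = 5: σ(5) · d(775/5) = 6 · 4 = 24
  d = 25: σ(25) · d(775/25) = 31 · 2 = 62
  d = 31: σ(31) · d(775/31) = 32 · 3 = 96
  d = 155: σ(155) · d(775/155) = 192 · 2 = 384
  d = 775: σ(775) · d(775/775) = 992 · 1 = 992
Summing: (σ * d)(775) = 6 + 24 + 62 + 96 + 384 + 992 = 1564.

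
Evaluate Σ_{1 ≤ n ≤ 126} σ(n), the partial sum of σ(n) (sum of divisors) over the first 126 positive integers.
Σ_{n ≤ 126} σ(n) = 13152

Compute σ(n) for each 1 ≤ n ≤ 126: σ(1) = 1, σ(2) = 3, σ(3) = 4, σ(4) = 7, σ(5) = 6, σ(6) = 12, σ(7) = 8, σ(8) = 15, σ(9) = 13, σ(10) = 18, σ(11) = 12, σ(12) = 28, σ(13) = 14, σ(14) = 24, σ(15) = 24, σ(16) = 31, σ(17) = 18, σ(18) = 39, σ(19) = 20, σ(20) = 42, σ(21) = 32, σ(22) = 36, σ(23) = 24, σ(24) = 60, σ(25) = 31, σ(26) = 42, σ(27) = 40, σ(28) = 56, σ(29) = 30, σ(30) = 72, σ(31) = 32, σ(32) = 63, σ(33) = 48, σ(34) = 54, σ(35) = 48, σ(36) = 91, σ(37) = 38, σ(38) = 60, σ(39) = 56, σ(40) = 90, σ(41) = 42, σ(42) = 96, σ(43) = 44, σ(44) = 84, σ(45) = 78, σ(46) = 72, σ(47) = 48, σ(48) = 124, σ(49) = 57, σ(50) = 93, σ(51) = 72, σ(52) = 98, σ(53) = 54, σ(54) = 120, σ(55) = 72, σ(56) = 120, σ(57) = 80, σ(58) = 90, σ(59) = 60, σ(60) = 168, σ(61) = 62, σ(62) = 96, σ(63) = 104, σ(64) = 127, σ(65) = 84, σ(66) = 144, σ(67) = 68, σ(68) = 126, σ(69) = 96, σ(70) = 144, σ(71) = 72, σ(72) = 195, σ(73) = 74, σ(74) = 114, σ(75) = 124, σ(76) = 140, σ(77) = 96, σ(78) = 168, σ(79) = 80, σ(80) = 186, σ(81) = 121, σ(82) = 126, σ(83) = 84, σ(84) = 224, σ(85) = 108, σ(86) = 132, σ(87) = 120, σ(88) = 180, σ(89) = 90, σ(90) = 234, σ(91) = 112, σ(92) = 168, σ(93) = 128, σ(94) = 144, σ(95) = 120, σ(96) = 252, σ(97) = 98, σ(98) = 171, σ(99) = 156, σ(100) = 217, σ(101) = 102, σ(102) = 216, σ(103) = 104, σ(104) = 210, σ(105) = 192, σ(106) = 162, σ(107) = 108, σ(108) = 280, σ(109) = 110, σ(110) = 216, σ(111) = 152, σ(112) = 248, σ(113) = 114, σ(114) = 240, σ(115) = 144, σ(116) = 210, σ(117) = 182, σ(118) = 180, σ(119) = 144, σ(120) = 360, σ(121) = 133, σ(122) = 186, σ(123) = 168, σ(124) = 224, σ(125) = 156, σ(126) = 312. Summing all 126 values: 13152. (Average order: Σ_{n ≤ x} σ(n) ~ (π²/12) x². For x = 126, (π²/12)·126² ≈ 13057.49.)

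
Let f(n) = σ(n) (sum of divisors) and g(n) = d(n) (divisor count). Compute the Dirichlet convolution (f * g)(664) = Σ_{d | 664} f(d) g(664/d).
(σ * d)(664) = 3612

Divisors of 664: [1, 2, 4, 8, 83, 166, 332, 664]. For each d | 664:
  d = 1: σ(1) · d(664/1) = 1 · 8 = 8
  d = 2: σ(2) · d(664/2) = 3 · 6 = 18
  d = 4: σ(4) · d(664/4) = 7 · 4 = 28
  d = 8: σ(8) · d(664/8) = 15 · 2 = 30
  d = 83: σ(83) · d(664/83) = 84 · 4 = 336
  d = 166: σ(166) · d(664/166) = 252 · 3 = 756
  d = 332: σ(332) · d(664/332) = 588 · 2 = 1176
  d = 664: σ(664) · d(664/664) = 1260 · 1 = 1260
Summing: (σ * d)(664) = 8 + 18 + 28 + 30 + 336 + 756 + 1176 + 1260 = 3612.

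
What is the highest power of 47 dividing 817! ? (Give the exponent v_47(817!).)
v_47(817!) = 17

Legendre's formula: v_p(n!) = Σ_{k ≥ 1} ⌊n / p^k⌋. For p = 47, n = 817, the terms are:
  ⌊817/47^1⌋ = ⌊817/47⌋ = 17
(the next term ⌊817/47^2⌋ = 0, terminating the sum). Summing: v_47(817!) = 17 = 17.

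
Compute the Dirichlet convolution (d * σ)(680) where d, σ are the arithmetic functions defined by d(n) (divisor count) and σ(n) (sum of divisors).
(d * σ)(680) = 6720

Divisors of 680: [1, 2, 4, 5, 8, 10, 17, 20, 34, 40, 68, 85, 136, 170, 340, 680]. For each d | 680:
  d = 1: d(1) · σ(680/1) = 1 · 1620 = 1620
  d = 2: d(2) · σ(680/2) = 2 · 756 = 1512
  d = 4: d(4) · σ(680/4) = 3 · 324 = 972
  d = 5: d(5) · σ(680/5) = 2 · 270 = 540
  d = 8: d(8) · σ(680/8) = 4 · 108 = 432
  d = 10: d(10) · σ(680/10) = 4 · 126 = 504
  d = 17: d(17) · σ(680/17) = 2 · 90 = 180
  d = 20: d(20) · σ(680/20) = 6 · 54 = 324
  d = 34: d(34) · σ(680/34) = 4 · 42 = 168
  d = 40: d(40) · σ(680/40) = 8 · 18 = 144
  d = 68: d(68) · σ(680/68) = 6 · 18 = 108
  d = 85: d(85) · σ(680/85) = 4 · 15 = 60
  d = 136: d(136) · σ(680/136) = 8 · 6 = 48
  d = 170: d(170) · σ(680/170) = 8 · 7 = 56
  d = 340: d(340) · σ(680/340) = 12 · 3 = 36
  d = 680: d(680) · σ(680/680) = 16 · 1 = 16
Summing: (d * σ)(680) = 1620 + 1512 + 972 + 540 + 432 + 504 + 180 + 324 + 168 + 144 + 108 + 60 + 48 + 56 + 36 + 16 = 6720.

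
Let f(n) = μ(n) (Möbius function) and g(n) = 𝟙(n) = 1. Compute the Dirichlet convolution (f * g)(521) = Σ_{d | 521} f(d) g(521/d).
(μ * 𝟙)(521) = 0

Divisors of 521: [1, 521]. For each d | 521:
  d = 1: μ(1) · 𝟙(521/1) = 1 · 1 = 1
  d = 521: μ(521) · 𝟙(521/521) = -1 · 1 = -1
Summing: (μ * 𝟙)(521) = 1 + -1 = 0.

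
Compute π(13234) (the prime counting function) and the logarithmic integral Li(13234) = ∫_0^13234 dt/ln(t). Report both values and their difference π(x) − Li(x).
π(13234) = 1573;  Li(13234) ≈ 1591.79;  π(x) − Li(x) ≈ -18.79.

Direct count of primes ≤ 13234 gives π(13234) = 1573. Numerical evaluation of the logarithmic integral gives Li(13234) ≈ 1591.79. The difference π(x) − Li(x) ≈ -18.79 is typically negative for small/moderate x (Li(x) overestimates), though Littlewood's theorem shows this sign changes infinitely often.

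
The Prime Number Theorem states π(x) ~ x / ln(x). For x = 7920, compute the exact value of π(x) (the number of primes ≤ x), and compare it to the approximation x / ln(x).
π(7920) = 1000;  x/ln(x) ≈ 882.24;  relative error ≈ 11.78%.

Directly count primes up to 7920: π(7920) = 1000. The PNT approximation gives 7920/ln(7920) ≈ 7920/8.97715 ≈ 882.24. Relative error (π(x) − x/ln(x)) / π(x) ≈ 11.78%; the approximation is known to undercount slightly (Li(x) is a better estimate).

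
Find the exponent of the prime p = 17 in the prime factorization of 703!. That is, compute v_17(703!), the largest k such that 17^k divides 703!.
v_17(703!) = 43

Legendre's formula: v_p(n!) = Σ_{k ≥ 1} ⌊n / p^k⌋. For p = 17, n = 703, the terms are:
  ⌊703/17^1⌋ = ⌊703/17⌋ = 41
  ⌊703/17^2⌋ = ⌊703/289⌋ = 2
(the next term ⌊703/17^3⌋ = 0, terminating the sum). Summing: v_17(703!) = 41 + 2 = 43.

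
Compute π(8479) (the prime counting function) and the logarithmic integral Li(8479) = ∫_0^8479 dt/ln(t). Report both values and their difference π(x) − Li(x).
π(8479) = 1059;  Li(8479) ≈ 1079.54;  π(x) − Li(x) ≈ -20.54.

Direct count of primes ≤ 8479 gives π(8479) = 1059. Numerical evaluation of the logarithmic integral gives Li(8479) ≈ 1079.54. The difference π(x) − Li(x) ≈ -20.54 is typically negative for small/moderate x (Li(x) overestimates), though Littlewood's theorem shows this sign changes infinitely often.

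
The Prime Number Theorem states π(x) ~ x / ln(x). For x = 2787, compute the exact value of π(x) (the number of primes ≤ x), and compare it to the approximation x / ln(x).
π(2787) = 404;  x/ln(x) ≈ 351.33;  relative error ≈ 13.04%.

Directly count primes up to 2787: π(2787) = 404. The PNT approximation gives 2787/ln(2787) ≈ 2787/7.93272 ≈ 351.33. Relative error (π(x) − x/ln(x)) / π(x) ≈ 13.04%; the approximation is known to undercount slightly (Li(x) is a better estimate).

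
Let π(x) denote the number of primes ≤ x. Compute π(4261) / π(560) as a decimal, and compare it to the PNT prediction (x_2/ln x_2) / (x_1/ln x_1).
π(4261)/π(560) = 585/102 ≈ 5.7353;  PNT prediction ≈ 5.7613.

π(560) = 102 and π(4261) = 585, so π(4261)/π(560) ≈ 5.7353. The PNT-predicted ratio is (4261/ln(4261)) / (560/ln(560)) ≈ 5.7613. The two agree to within a few percent, as expected.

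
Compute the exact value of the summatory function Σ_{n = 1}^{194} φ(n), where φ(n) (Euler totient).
Σ_{n ≤ 194} φ(n) = 11518

Compute φ(n) for each 1 ≤ n ≤ 194: φ(1) = 1, φ(2) = 1, φ(3) = 2, φ(4) = 2, φ(5) = 4, φ(6) = 2, φ(7) = 6, φ(8) = 4, φ(9) = 6, φ(10) = 4, φ(11) = 10, φ(12) = 4, φ(13) = 12, φ(14) = 6, φ(15) = 8, φ(16) = 8, φ(17) = 16, φ(18) = 6, φ(19) = 18, φ(20) = 8, φ(21) = 12, φ(22) = 10, φ(23) = 22, φ(24) = 8, φ(25) = 20, φ(26) = 12, φ(27) = 18, φ(28) = 12, φ(29) = 28, φ(30) = 8, φ(31) = 30, φ(32) = 16, φ(33) = 20, φ(34) = 16, φ(35) = 24, φ(36) = 12, φ(37) = 36, φ(38) = 18, φ(39) = 24, φ(40) = 16, φ(41) = 40, φ(42) = 12, φ(43) = 42, φ(44) = 20, φ(45) = 24, φ(46) = 22, φ(47) = 46, φ(48) = 16, φ(49) = 42, φ(50) = 20, φ(51) = 32, φ(52) = 24, φ(53) = 52, φ(54) = 18, φ(55) = 40, φ(56) = 24, φ(57) = 36, φ(58) = 28, φ(59) = 58, φ(60) = 16, φ(61) = 60, φ(62) = 30, φ(63) = 36, φ(64) = 32, φ(65) = 48, φ(66) = 20, φ(67) = 66, φ(68) = 32, φ(69) = 44, φ(70) = 24, φ(71) = 70, φ(72) = 24, φ(73) = 72, φ(74) = 36, φ(75) = 40, φ(76) = 36, φ(77) = 60, φ(78) = 24, φ(79) = 78, φ(80) = 32, φ(81) = 54, φ(82) = 40, φ(83) = 82, φ(84) = 24, φ(85) = 64, φ(86) = 42, φ(87) = 56, φ(88) = 40, φ(89) = 88, φ(90) = 24, φ(91) = 72, φ(92) = 44, φ(93) = 60, φ(94) = 46, φ(95) = 72, φ(96) = 32, φ(97) = 96, φ(98) = 42, φ(99) = 60, φ(100) = 40, φ(101) = 100, φ(102) = 32, φ(103) = 102, φ(104) = 48, φ(105) = 48, φ(106) = 52, φ(107) = 106, φ(108) = 36, φ(109) = 108, φ(110) = 40, φ(111) = 72, φ(112) = 48, φ(113) = 112, φ(114) = 36, φ(115) = 88, φ(116) = 56, φ(117) = 72, φ(118) = 58, φ(119) = 96, φ(120) = 32, φ(121) = 110, φ(122) = 60, φ(123) = 80, φ(124) = 60, φ(125) = 100, φ(126) = 36, φ(127) = 126, φ(128) = 64, φ(129) = 84, φ(130) = 48, φ(131) = 130, φ(132) = 40, φ(133) = 108, φ(134) = 66, φ(135) = 72, φ(136) = 64, φ(137) = 136, φ(138) = 44, φ(139) = 138, φ(140) = 48, φ(141) = 92, φ(142) = 70, φ(143) = 120, φ(144) = 48, φ(145) = 112, φ(146) = 72, φ(147) = 84, φ(148) = 72, φ(149) = 148, φ(150) = 40, φ(151) = 150, φ(152) = 72, φ(153) = 96, φ(154) = 60, φ(155) = 120, φ(156) = 48, φ(157) = 156, φ(158) = 78, φ(159) = 104, φ(160) = 64, φ(161) = 132, φ(162) = 54, φ(163) = 162, φ(164) = 80, φ(165) = 80, φ(166) = 82, φ(167) = 166, φ(168) = 48, φ(169) = 156, φ(170) = 64, φ(171) = 108, φ(172) = 84, φ(173) = 172, φ(174) = 56, φ(175) = 120, φ(176) = 80, φ(177) = 116, φ(178) = 88, φ(179) = 178, φ(180) = 48, φ(181) = 180, φ(182) = 72, φ(183) = 120, φ(184) = 88, φ(185) = 144, φ(186) = 60, φ(187) = 160, φ(188) = 92, φ(189) = 108, φ(190) = 72, φ(191) = 190, φ(192) = 64, φ(193) = 192, φ(194) = 96. Summing all 194 values: 11518. (Average order: Σ_{n ≤ x} φ(n) ~ (3/π²) x². For x = 194, (3/π²)·194² ≈ 11439.97.)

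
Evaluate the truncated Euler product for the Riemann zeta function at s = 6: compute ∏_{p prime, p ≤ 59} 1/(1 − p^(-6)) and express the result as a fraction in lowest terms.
∏ = 4770739572296379656394863241102356173984421633090039451960419477648624277653925987495283/4689410829889825408368231882153932262030763270859585875623809572192922480840433054253056

The primes p ≤ 59 are [2, 3, 5, 7, 11, 13, 17, 19, 23, 29, 31, 37, 41, 43, 47, 53, 59]. For each prime, (1 − 1/p^6)^(-1) = p^6 / (p^6 − 1). The product is (1 − 1/2^6)^(-1), (1 − 1/3^6)^(-1), (1 − 1/5^6)^(-1), (1 − 1/7^6)^(-1), (1 − 1/11^6)^(-1), (1 − 1/13^6)^(-1), (1 − 1/17^6)^(-1), (1 − 1/19^6)^(-1), (1 − 1/23^6)^(-1), (1 − 1/29^6)^(-1), (1 − 1/31^6)^(-1), (1 − 1/37^6)^(-1), (1 − 1/41^6)^(-1), (1 − 1/43^6)^(-1), (1 − 1/47^6)^(-1), (1 − 1/53^6)^(-1), (1 − 1/59^6)^(-1) = ∏ p^6 / (p^6 − 1) = 4770739572296379656394863241102356173984421633090039451960419477648624277653925987495283/4689410829889825408368231882153932262030763270859585875623809572192922480840433054253056.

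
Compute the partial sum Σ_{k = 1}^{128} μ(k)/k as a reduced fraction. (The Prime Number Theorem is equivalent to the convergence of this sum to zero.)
Σ μ(k)/k = -228455996623300386843096283835194191857230682/401447693933303618909444119902604513664588524773

Values of μ(k) for 1 ≤ k ≤ 128: μ(1) = 1, μ(2) = -1, μ(3) = -1, μ(5) = -1, μ(6) = 1, μ(7) = -1, μ(10) = 1, μ(11) = -1, μ(13) = -1, μ(14) = 1, μ(15) = 1, μ(17) = -1, μ(19) = -1, μ(21) = 1, μ(22) = 1, μ(23) = -1, μ(26) = 1, μ(29) = -1, μ(30) = -1, μ(31) = -1, μ(33) = 1, μ(34) = 1, μ(35) = 1, μ(37) = -1, μ(38) = 1, μ(39) = 1, μ(41) = -1, μ(42) = -1, μ(43) = -1, μ(46) = 1, μ(47) = -1, μ(51) = 1, μ(53) = -1, μ(55) = 1, μ(57) = 1, μ(58) = 1, μ(59) = -1, μ(61) = -1, μ(62) = 1, μ(65) = 1, μ(66) = -1, μ(67) = -1, μ(69) = 1, μ(70) = -1, μ(71) = -1, μ(73) = -1, μ(74) = 1, μ(77) = 1, μ(78) = -1, μ(79) = -1, μ(82) = 1, μ(83) = -1, μ(85) = 1, μ(86) = 1, μ(87) = 1, μ(89) = -1, μ(91) = 1, μ(93) = 1, μ(94) = 1, μ(95) = 1, μ(97) = -1, μ(101) = -1, μ(102) = -1, μ(103) = -1, μ(105) = -1, μ(106) = 1, μ(107) = -1, μ(109) = -1, μ(110) = -1, μ(111) = 1, μ(113) = -1, μ(114) = -1, μ(115) = 1, μ(118) = 1, μ(119) = 1, μ(122) = 1, μ(123) = 1, μ(127) = -1, with μ = 0 on non-squarefree integers. Summing μ(k)/k for k where μ(k) ≠ 0 gives -228455996623300386843096283835194191857230682/401447693933303618909444119902604513664588524773 ≈ -0.0006. (PNT ⟺ this sum → 0 as n → ∞.)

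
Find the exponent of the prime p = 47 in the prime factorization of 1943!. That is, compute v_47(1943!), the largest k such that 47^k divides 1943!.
v_47(1943!) = 41

Legendre's formula: v_p(n!) = Σ_{k ≥ 1} ⌊n / p^k⌋. For p = 47, n = 1943, the terms are:
  ⌊1943/47^1⌋ = ⌊1943/47⌋ = 41
(the next term ⌊1943/47^2⌋ = 0, terminating the sum). Summing: v_47(1943!) = 41 = 41.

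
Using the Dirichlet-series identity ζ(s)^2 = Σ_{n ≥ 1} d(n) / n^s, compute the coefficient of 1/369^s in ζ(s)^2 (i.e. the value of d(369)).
d(369) = 6

ζ(s)^2 = (Σ 1/m^s)(Σ 1/k^s). The coefficient of 1/n^s in the product is the number of ordered pairs (m, k) with mk = n, which equals d(n). For n = 369, divisors are [1, 3, 9, 41, 123, 369], so d(369) = 6.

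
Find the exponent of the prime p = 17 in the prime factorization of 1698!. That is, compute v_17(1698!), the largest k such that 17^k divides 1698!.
v_17(1698!) = 104

Legendre's formula: v_p(n!) = Σ_{k ≥ 1} ⌊n / p^k⌋. For p = 17, n = 1698, the terms are:
  ⌊1698/17^1⌋ = ⌊1698/17⌋ = 99
  ⌊1698/17^2⌋ = ⌊1698/289⌋ = 5
(the next term ⌊1698/17^3⌋ = 0, terminating the sum). Summing: v_17(1698!) = 99 + 5 = 104.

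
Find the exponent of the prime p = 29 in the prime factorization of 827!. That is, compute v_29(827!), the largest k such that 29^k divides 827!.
v_29(827!) = 28

Legendre's formula: v_p(n!) = Σ_{k ≥ 1} ⌊n / p^k⌋. For p = 29, n = 827, the terms are:
  ⌊827/29^1⌋ = ⌊827/29⌋ = 28
(the next term ⌊827/29^2⌋ = 0, terminating the sum). Summing: v_29(827!) = 28 = 28.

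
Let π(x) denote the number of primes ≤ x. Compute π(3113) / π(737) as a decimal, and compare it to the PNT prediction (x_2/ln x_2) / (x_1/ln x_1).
π(3113)/π(737) = 443/130 ≈ 3.4077;  PNT prediction ≈ 3.4673.

π(737) = 130 and π(3113) = 443, so π(3113)/π(737) ≈ 3.4077. The PNT-predicted ratio is (3113/ln(3113)) / (737/ln(737)) ≈ 3.4673. The two agree to within a few percent, as expected.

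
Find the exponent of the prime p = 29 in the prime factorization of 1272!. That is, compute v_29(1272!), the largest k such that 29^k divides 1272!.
v_29(1272!) = 44

Legendre's formula: v_p(n!) = Σ_{k ≥ 1} ⌊n / p^k⌋. For p = 29, n = 1272, the terms are:
  ⌊1272/29^1⌋ = ⌊1272/29⌋ = 43
  ⌊1272/29^2⌋ = ⌊1272/841⌋ = 1
(the next term ⌊1272/29^3⌋ = 0, terminating the sum). Summing: v_29(1272!) = 43 + 1 = 44.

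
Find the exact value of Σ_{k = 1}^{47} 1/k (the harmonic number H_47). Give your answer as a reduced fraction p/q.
H_47 = 280682601097106968469/63245806209101973600

Direct summation: H_47 = 1 + 1/2 + ... + 1/47. The least common denominator is lcm(1, ..., 47) = 442720643463713815200; over this denominator the numerator is 442720643463713815200 + 221360321731856907600 + 147573547821237938400 + 110680160865928453800 + 88544128692742763040 + 73786773910618969200 + 63245806209101973600 + 55340080432964226900 + 49191182607079312800 + 44272064346371381520 + 40247331223973983200 + 36893386955309484600 + 34055434112593370400 + 31622903104550986800 + 29514709564247587680 + 27670040216482113450 + 26042390791983165600 + 24595591303539656400 + 23301086498090200800 + 22136032173185690760 + 21081935403033991200 + 20123665611986991600 + 19248723628857122400 + 18446693477654742300 + 17708825738548552608 + 17027717056296685200 + 16397060869026437600 + 15811451552275493400 + 15266229084955648800 + 14757354782123793840 + 14281311079474639200 + 13835020108241056725 + 13415777074657994400 + 13021195395991582800 + 12649161241820394720 + 12297795651769828200 + 11965422796316589600 + 11650543249045100400 + 11351811370864456800 + 11068016086592845380 + 10798064474724727200 + 10540967701516995600 + 10295828917760786400 + 10061832805993495800 + 9838236521415862560 + 9624361814428561200 + 9419588158802421600 = 1964778207679748779283, so H_47 = 1964778207679748779283/442720643463713815200; reducing by gcd(1964778207679748779283, 442720643463713815200) = 7 gives 280682601097106968469/63245806209101973600 ≈ 4.43796. (The PNT-adjacent estimate ln(47) + γ ≈ 4.42736 matches within O(1/n).)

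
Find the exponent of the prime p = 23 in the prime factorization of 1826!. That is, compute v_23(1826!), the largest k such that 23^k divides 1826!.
v_23(1826!) = 82

Legendre's formula: v_p(n!) = Σ_{k ≥ 1} ⌊n / p^k⌋. For p = 23, n = 1826, the terms are:
  ⌊1826/23^1⌋ = ⌊1826/23⌋ = 79
  ⌊1826/23^2⌋ = ⌊1826/529⌋ = 3
(the next term ⌊1826/23^3⌋ = 0, terminating the sum). Summing: v_23(1826!) = 79 + 3 = 82.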